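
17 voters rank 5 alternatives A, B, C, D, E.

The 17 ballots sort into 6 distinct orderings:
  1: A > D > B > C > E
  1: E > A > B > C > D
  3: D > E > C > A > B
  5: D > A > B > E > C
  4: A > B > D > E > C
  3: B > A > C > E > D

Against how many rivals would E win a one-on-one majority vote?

1

E against each rival (17 voters):
E vs A: 4 to 13, A.
E vs B: B, 13–4.
E vs C: E wins 13–4.
E vs D: D wins 13–4.
E beats C; loses to A, B, D — 1 pairwise win.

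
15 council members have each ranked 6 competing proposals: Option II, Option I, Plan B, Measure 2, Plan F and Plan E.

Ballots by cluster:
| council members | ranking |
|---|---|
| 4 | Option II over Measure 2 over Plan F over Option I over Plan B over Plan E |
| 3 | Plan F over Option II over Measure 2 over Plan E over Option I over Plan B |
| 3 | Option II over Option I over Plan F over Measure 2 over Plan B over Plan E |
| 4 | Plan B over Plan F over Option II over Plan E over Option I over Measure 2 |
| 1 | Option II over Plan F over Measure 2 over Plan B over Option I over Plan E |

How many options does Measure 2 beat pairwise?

3

Measure 2 against each rival (15 council members):
Measure 2 vs Option II: 0 for Measure 2, 15 for Option II — Option II by 15–0.
Measure 2 vs Option I: 4+3+1 = 8 for Measure 2, 7 for Option I — Measure 2 by 8–7.
Measure 2–Plan B: Measure 2 11–4.
Measure 2 vs Plan F: 4 for Measure 2, 11 for Plan F — Plan F by 11–4.
Measure 2–Plan E: Measure 2 11–4.
Measure 2 beats Option I, Plan B, Plan E; loses to Option II, Plan F — 3 pairwise wins.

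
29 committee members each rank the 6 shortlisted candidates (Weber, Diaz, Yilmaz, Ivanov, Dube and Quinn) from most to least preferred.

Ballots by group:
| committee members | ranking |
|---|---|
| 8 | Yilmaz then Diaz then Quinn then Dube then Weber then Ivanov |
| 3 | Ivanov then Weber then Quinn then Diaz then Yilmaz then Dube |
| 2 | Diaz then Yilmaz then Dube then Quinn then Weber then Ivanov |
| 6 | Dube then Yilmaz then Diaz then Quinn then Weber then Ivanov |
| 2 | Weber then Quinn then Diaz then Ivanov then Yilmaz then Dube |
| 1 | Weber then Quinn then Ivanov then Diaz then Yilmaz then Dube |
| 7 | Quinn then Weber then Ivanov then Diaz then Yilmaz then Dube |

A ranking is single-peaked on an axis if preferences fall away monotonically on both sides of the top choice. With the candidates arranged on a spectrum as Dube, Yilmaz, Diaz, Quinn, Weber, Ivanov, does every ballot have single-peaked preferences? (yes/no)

Axis positions: Dube=1, Yilmaz=2, Diaz=3, Quinn=4, Weber=5, Ivanov=6.
Group 1 (peak Yilmaz at position 2): ranking walks positions 2-3-4-1-5-6, expanding outward from the peak — single-peaked.
Group 2 (peak Ivanov at position 6): ranking walks positions 6-5-4-3-2-1, expanding outward from the peak — single-peaked.
Group 3 (peak Diaz at position 3): ranking walks positions 3-2-1-4-5-6, expanding outward from the peak — single-peaked.
Group 4 (peak Dube at position 1): ranking walks positions 1-2-3-4-5-6, expanding outward from the peak — single-peaked.
Group 5 (peak Weber at position 5): ranking walks positions 5-4-3-6-2-1, expanding outward from the peak — single-peaked.
Group 6 (peak Weber at position 5): ranking walks positions 5-4-6-3-2-1, expanding outward from the peak — single-peaked.
Group 7 (peak Quinn at position 4): ranking walks positions 4-5-6-3-2-1, expanding outward from the peak — single-peaked.
Every ranking is single-peaked on this axis.

yes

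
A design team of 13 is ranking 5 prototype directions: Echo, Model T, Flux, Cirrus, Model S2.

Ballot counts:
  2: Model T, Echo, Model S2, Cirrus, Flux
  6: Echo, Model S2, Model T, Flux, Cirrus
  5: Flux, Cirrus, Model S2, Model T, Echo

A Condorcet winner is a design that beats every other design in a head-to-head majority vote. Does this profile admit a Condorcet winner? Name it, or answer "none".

none

Check each pair by majority over 13 ballots:
Echo–Model T: Model T 7–6.
Echo vs Flux: Echo, 8–5.
Echo vs Cirrus: Echo wins 8–5.
Echo vs Model S2: Echo, 8–5.
Model T vs Flux: Model T, 8–5.
Model T–Cirrus: Model T 8–5.
Model T vs Model S2: Model S2 wins 11–2.
Flux vs Cirrus: Flux wins 11–2.
Flux vs Model S2: Model S2, 8–5.
Cirrus vs Model S2: Model S2, 8–5.
Every design loses at least once (Echo loses to Model T; Model T loses to Model S2; Flux loses to Echo; Cirrus loses to Echo; Model S2 loses to Echo). The majority relation contains the cycle Echo → Model S2 → Model T → Echo, so there is no Condorcet winner.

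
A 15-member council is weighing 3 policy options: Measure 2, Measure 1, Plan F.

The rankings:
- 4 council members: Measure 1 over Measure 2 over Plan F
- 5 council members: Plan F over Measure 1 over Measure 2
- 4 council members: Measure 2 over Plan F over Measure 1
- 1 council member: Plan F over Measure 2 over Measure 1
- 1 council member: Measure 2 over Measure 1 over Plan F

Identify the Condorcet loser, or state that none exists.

Pairwise majorities:
Measure 2 vs Measure 1: 4+1+1 = 6 for Measure 2, 9 for Measure 1 — Measure 1 by 9–6.
Measure 2 vs Plan F: Measure 2 preferred on 4+4+1 = 9 ballots; Measure 2 wins 9–6.
Measure 1 vs Plan F: Plan F wins 10–5.
No option is winless: Measure 2 beats Plan F; Measure 1 beats Measure 2; Plan F beats Measure 1. There is no Condorcet loser.

none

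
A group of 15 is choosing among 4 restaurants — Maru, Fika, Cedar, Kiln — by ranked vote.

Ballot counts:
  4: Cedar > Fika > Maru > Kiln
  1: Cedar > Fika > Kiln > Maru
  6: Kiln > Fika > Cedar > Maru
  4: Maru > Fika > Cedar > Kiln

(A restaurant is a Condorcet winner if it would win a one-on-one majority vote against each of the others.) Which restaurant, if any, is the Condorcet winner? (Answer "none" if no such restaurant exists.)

Fika

Head-to-head results (15 friends):
Maru vs Fika: Maru preferred on 4 ballots; Fika wins 11–4.
Maru vs Cedar: Cedar wins 11–4.
Maru vs Kiln: Maru, 8–7.
Fika vs Cedar: Fika wins 10–5.
Fika–Kiln: Fika 9–6.
Cedar vs Kiln: Cedar is ranked higher on 4+1+4 = 9 ballots, Kiln on 6. Cedar wins 9–6.
Fika wins every pairwise contest, so Fika is the Condorcet winner.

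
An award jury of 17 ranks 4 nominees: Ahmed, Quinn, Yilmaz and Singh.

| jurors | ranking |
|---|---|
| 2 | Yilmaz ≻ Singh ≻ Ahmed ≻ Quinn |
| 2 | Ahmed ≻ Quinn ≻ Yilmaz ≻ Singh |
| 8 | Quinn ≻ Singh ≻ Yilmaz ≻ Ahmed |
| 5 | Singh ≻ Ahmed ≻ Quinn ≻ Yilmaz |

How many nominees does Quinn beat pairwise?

2

Quinn against each rival (17 jurors):
Quinn vs Ahmed: Ahmed wins 9–8.
Quinn–Yilmaz: Quinn 15–2.
Quinn–Singh: Quinn 10–7.
Quinn beats Yilmaz, Singh; loses to Ahmed — 2 pairwise wins.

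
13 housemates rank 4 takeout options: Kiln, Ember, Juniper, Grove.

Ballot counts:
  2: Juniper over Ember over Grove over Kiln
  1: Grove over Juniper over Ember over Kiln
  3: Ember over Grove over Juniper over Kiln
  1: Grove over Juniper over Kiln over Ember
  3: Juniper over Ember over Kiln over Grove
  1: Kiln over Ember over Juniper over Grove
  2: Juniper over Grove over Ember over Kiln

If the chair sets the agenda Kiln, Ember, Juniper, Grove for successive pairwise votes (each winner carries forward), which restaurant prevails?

Round 1: Kiln vs Ember — 2–11, Ember advances.
Round 2: Ember vs Juniper — 4–9, Juniper advances.
Round 3: Juniper vs Grove — 8–5, Juniper advances.
Juniper survives the agenda.

Juniper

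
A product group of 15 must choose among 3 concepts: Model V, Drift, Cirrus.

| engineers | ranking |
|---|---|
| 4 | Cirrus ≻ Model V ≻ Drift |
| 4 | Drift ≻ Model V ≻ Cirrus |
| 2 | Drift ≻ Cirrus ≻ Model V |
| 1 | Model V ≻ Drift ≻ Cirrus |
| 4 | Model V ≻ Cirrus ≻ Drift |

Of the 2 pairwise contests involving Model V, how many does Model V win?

2

Model V against each rival (15 engineers):
Model V vs Drift: Model V wins 9–6.
Model V vs Cirrus: Model V wins 9–6.
Model V beats Drift, Cirrus — 2 pairwise wins.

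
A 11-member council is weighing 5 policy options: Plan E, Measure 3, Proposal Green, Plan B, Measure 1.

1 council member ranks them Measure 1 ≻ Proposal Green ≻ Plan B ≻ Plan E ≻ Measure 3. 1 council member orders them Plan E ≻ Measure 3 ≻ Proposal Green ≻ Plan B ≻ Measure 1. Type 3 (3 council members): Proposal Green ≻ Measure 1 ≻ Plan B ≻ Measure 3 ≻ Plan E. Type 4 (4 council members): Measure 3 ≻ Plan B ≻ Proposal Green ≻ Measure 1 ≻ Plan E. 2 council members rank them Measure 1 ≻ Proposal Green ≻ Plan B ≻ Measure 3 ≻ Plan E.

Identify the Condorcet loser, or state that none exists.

Plan E

Pairwise majorities:
Plan E vs Measure 3: Plan E preferred on 1+1 = 2 ballots; Measure 3 wins 9–2.
Plan E vs Proposal Green: 1 for Plan E, 10 for Proposal Green — Proposal Green by 10–1.
Plan E vs Plan B: Plan B, 10–1.
Plan E–Measure 1: Measure 1 10–1.
Measure 3 vs Proposal Green: Proposal Green, 6–5.
Measure 3 vs Plan B: 5 to 6, Plan B.
Measure 3 vs Measure 1: 5 to 6, Measure 1.
Proposal Green vs Plan B: Proposal Green preferred on 1+1+3+2 = 7 ballots; Proposal Green wins 7–4.
Proposal Green vs Measure 1: 1+3+4 = 8 for Proposal Green, 3 for Measure 1 — Proposal Green by 8–3.
Plan B vs Measure 1: Measure 1, 6–5.
Plan E loses to every other option — it is the Condorcet loser.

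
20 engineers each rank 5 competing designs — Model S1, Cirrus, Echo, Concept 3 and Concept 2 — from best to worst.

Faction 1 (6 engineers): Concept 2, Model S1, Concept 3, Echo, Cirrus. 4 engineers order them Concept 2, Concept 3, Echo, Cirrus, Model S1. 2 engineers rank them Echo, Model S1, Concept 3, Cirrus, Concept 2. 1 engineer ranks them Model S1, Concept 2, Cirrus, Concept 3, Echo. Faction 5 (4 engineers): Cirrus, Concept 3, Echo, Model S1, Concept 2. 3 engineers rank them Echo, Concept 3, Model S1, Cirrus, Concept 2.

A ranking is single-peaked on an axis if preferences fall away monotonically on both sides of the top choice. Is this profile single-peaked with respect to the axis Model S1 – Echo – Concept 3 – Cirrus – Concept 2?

Axis positions: Model S1=1, Echo=2, Concept 3=3, Cirrus=4, Concept 2=5.
Faction 1: ranking walks positions 5-1-3-2-4; Model S1 is ranked above Cirrus even though Cirrus lies between Model S1 and the peak Concept 2 on the axis — preferences dip and rise again. Not single-peaked.
Faction 2: ranking walks positions 5-3-2-4-1; Concept 3 is ranked above Cirrus even though Cirrus lies between Concept 3 and the peak Concept 2 on the axis — preferences dip and rise again. Not single-peaked.
Faction 3 (peak Echo at position 2): ranking walks positions 2-1-3-4-5, expanding outward from the peak — single-peaked.
Faction 4: ranking walks positions 1-5-4-3-2; Concept 2 is ranked above Echo even though Echo lies between Concept 2 and the peak Model S1 on the axis — preferences dip and rise again. Not single-peaked.
Faction 5 (peak Cirrus at position 4): ranking walks positions 4-3-2-1-5, expanding outward from the peak — single-peaked.
Faction 6 (peak Echo at position 2): ranking walks positions 2-3-1-4-5, expanding outward from the peak — single-peaked.
Faction 1 violates single-peakedness, so the profile is not single-peaked on this axis.

no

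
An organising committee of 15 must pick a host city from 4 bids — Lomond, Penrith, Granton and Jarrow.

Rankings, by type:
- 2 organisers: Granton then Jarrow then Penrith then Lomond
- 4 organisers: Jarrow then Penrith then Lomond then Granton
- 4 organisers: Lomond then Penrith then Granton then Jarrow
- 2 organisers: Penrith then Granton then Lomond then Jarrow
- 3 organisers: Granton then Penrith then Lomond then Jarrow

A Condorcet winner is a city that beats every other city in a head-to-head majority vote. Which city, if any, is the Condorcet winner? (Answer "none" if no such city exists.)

Penrith

Check each pair by majority over 15 ballots:
Lomond–Penrith: Penrith 11–4.
Lomond–Granton: Lomond 8–7.
Lomond vs Jarrow: Lomond, 9–6.
Penrith vs Granton: Penrith wins 10–5.
Penrith–Jarrow: Penrith 9–6.
Granton vs Jarrow: Granton, 11–4.
Only Penrith has no losses; Penrith is the Condorcet winner.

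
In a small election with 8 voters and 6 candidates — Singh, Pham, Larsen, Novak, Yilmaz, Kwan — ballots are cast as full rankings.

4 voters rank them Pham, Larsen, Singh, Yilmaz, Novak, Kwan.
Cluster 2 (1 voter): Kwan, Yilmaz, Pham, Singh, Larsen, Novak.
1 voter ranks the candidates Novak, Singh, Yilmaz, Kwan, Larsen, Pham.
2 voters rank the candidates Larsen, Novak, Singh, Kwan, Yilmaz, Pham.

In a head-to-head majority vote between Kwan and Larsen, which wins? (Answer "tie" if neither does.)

Ballots ranking Kwan above Larsen: 1 + 1 = 2.
Ballots ranking Larsen above Kwan: 8 − 2 = 6.
Larsen wins the head-to-head 6–2.

Larsen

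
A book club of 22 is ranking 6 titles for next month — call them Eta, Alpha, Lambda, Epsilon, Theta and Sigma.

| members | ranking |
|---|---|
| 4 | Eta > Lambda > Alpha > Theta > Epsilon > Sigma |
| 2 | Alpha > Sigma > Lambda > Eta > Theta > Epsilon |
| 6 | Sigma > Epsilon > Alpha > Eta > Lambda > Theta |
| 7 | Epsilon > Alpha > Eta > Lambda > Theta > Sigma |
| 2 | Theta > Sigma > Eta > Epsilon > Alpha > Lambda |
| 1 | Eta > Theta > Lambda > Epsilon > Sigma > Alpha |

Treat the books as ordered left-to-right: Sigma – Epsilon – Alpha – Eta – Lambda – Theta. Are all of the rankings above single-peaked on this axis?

Axis positions: Sigma=1, Epsilon=2, Alpha=3, Eta=4, Lambda=5, Theta=6.
Group 1 (peak Eta at position 4): ranking walks positions 4-5-3-6-2-1, expanding outward from the peak — single-peaked.
Group 2: ranking walks positions 3-1-5-4-6-2; Sigma is ranked above Epsilon even though Epsilon lies between Sigma and the peak Alpha on the axis — preferences dip and rise again. Not single-peaked.
Group 3 (peak Sigma at position 1): ranking walks positions 1-2-3-4-5-6, expanding outward from the peak — single-peaked.
Group 4 (peak Epsilon at position 2): ranking walks positions 2-3-4-5-6-1, expanding outward from the peak — single-peaked.
Group 5: ranking walks positions 6-1-4-2-3-5; Sigma is ranked above Lambda even though Lambda lies between Sigma and the peak Theta on the axis — preferences dip and rise again. Not single-peaked.
Group 6: ranking walks positions 4-6-5-2-1-3; Theta is ranked above Lambda even though Lambda lies between Theta and the peak Eta on the axis — preferences dip and rise again. Not single-peaked.
Group 2 violates single-peakedness, so the profile is not single-peaked on this axis.

no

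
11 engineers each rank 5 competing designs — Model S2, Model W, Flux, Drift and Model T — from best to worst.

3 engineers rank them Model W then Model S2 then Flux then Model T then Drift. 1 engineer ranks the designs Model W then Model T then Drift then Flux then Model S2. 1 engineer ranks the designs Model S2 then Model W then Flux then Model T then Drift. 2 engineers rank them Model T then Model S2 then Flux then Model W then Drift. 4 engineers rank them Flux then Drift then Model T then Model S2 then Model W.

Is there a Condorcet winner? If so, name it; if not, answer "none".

Head-to-head results (11 engineers):
Model S2–Model W: Model S2 7–4.
Model S2 vs Flux: Model S2, 6–5.
Model S2 vs Drift: Model S2, 6–5.
Model S2 vs Model T: Model T wins 7–4.
Model W–Flux: Flux 6–5.
Model W–Drift: Model W 7–4.
Model W vs Model T: Model T wins 6–5.
Flux vs Drift: Flux, 10–1.
Flux–Model T: Flux 8–3.
Drift–Model T: Model T 7–4.
No design is unbeaten: Model S2 loses to Model T; Model W loses to Model S2; Flux loses to Model S2; Drift loses to Model S2; Model T loses to Flux. In particular Model S2 > Flux > Model T > Model S2 is a majority cycle — no Condorcet winner exists.

none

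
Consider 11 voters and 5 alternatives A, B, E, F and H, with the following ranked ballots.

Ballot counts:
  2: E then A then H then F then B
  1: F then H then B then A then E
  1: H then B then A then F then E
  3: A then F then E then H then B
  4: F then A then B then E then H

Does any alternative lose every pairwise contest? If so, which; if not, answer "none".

Pairwise majorities:
A vs B: A is ranked higher on 2+3+4 = 9 ballots, B on 2. A wins 9–2.
A vs E: A preferred on 1+1+3+4 = 9 ballots; A wins 9–2.
A vs F: A, 6–5.
A–H: A 9–2.
B vs E: B wins 6–5.
B vs F: F, 10–1.
B vs H: 4 for B, 7 for H — H by 7–4.
E–F: F 9–2.
E vs H: E preferred on 2+3+4 = 9 ballots; E wins 9–2.
F vs H: F preferred on 1+3+4 = 8 ballots; F wins 8–3.
Each alternative has at least one pairwise win (A beats B; B beats E; E beats H; F beats B; H beats B) — no Condorcet loser.

none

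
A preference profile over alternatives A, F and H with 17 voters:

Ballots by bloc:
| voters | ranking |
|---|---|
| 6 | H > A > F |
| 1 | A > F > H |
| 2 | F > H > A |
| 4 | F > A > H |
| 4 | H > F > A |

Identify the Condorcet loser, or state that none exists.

A

Pairwise majorities:
A vs F: A is ranked higher on 6+1 = 7 ballots, F on 10. F wins 10–7.
A vs H: A preferred on 1+4 = 5 ballots; H wins 12–5.
F vs H: 1+2+4 = 7 for F, 10 for H — H by 10–7.
A loses to every other alternative — it is the Condorcet loser.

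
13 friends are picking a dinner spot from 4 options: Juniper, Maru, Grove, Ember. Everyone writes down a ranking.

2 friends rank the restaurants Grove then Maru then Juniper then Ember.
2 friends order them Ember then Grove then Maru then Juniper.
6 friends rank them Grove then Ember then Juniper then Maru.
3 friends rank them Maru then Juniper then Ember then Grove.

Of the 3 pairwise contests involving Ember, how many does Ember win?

2

Ember against each rival (13 friends):
Ember–Juniper: Ember 8–5.
Ember–Maru: Ember 8–5.
Ember vs Grove: Grove, 8–5.
Ember beats Juniper, Maru; loses to Grove — 2 pairwise wins.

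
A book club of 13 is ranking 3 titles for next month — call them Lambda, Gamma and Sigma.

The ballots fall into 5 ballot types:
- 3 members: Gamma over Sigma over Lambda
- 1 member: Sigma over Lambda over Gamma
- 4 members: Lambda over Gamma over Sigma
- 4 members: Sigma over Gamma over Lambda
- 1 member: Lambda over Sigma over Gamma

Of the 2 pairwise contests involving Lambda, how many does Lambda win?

Lambda against each rival (13 members):
Lambda vs Gamma: 1+4+1 = 6 for Lambda, 7 for Gamma — Gamma by 7–6.
Lambda vs Sigma: 4+1 = 5 for Lambda, 8 for Sigma — Sigma by 8–5.
Lambda beats no one; loses to Gamma, Sigma — 0 pairwise wins.

0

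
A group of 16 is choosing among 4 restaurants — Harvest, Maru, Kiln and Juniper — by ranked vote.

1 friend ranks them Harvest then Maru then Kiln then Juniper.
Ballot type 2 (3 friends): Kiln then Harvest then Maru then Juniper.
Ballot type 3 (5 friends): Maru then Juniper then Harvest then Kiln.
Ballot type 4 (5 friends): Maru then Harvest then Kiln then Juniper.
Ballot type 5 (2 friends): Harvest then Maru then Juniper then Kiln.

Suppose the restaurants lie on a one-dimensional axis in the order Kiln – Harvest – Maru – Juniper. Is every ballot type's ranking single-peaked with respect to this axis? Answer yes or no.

Axis positions: Kiln=1, Harvest=2, Maru=3, Juniper=4.
Ballot type 1 (peak Harvest at position 2): ranking walks positions 2-3-1-4, expanding outward from the peak — single-peaked.
Ballot type 2 (peak Kiln at position 1): ranking walks positions 1-2-3-4, expanding outward from the peak — single-peaked.
Ballot type 3 (peak Maru at position 3): ranking walks positions 3-4-2-1, expanding outward from the peak — single-peaked.
Ballot type 4 (peak Maru at position 3): ranking walks positions 3-2-1-4, expanding outward from the peak — single-peaked.
Ballot type 5 (peak Harvest at position 2): ranking walks positions 2-3-4-1, expanding outward from the peak — single-peaked.
Every ranking is single-peaked on this axis.

yes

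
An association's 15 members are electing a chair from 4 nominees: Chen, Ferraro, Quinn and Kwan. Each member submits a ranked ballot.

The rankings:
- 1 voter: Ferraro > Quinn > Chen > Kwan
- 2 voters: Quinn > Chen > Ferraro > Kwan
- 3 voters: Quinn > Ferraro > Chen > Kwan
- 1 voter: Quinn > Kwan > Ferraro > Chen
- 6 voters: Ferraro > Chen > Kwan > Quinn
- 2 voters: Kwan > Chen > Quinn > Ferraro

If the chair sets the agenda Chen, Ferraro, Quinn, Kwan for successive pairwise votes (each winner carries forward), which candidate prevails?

Round 1: Chen vs Ferraro — 4–11, Ferraro advances.
Round 2: Ferraro vs Quinn — 7–8, Quinn advances.
Round 3: Quinn vs Kwan — 7–8, Kwan advances.
The agenda winner is Kwan.

Kwan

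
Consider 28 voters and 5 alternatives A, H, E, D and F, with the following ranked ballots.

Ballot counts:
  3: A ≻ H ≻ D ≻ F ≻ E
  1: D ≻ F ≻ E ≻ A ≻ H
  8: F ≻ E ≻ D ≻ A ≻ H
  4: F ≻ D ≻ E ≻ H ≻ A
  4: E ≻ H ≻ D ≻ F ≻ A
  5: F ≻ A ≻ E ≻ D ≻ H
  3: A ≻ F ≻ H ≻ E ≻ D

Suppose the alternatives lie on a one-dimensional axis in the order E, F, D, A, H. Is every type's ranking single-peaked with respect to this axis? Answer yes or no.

Axis positions: E=1, F=2, D=3, A=4, H=5.
Type 1 (peak A at position 4): ranking walks positions 4-5-3-2-1, expanding outward from the peak — single-peaked.
Type 2 (peak D at position 3): ranking walks positions 3-2-1-4-5, expanding outward from the peak — single-peaked.
Type 3 (peak F at position 2): ranking walks positions 2-1-3-4-5, expanding outward from the peak — single-peaked.
Type 4: ranking walks positions 2-3-1-5-4; H is ranked above A even though A lies between H and the peak F on the axis — preferences dip and rise again. Not single-peaked.
Type 5: ranking walks positions 1-5-3-2-4; H is ranked above F even though F lies between H and the peak E on the axis — preferences dip and rise again. Not single-peaked.
Type 6: ranking walks positions 2-4-1-3-5; A is ranked above D even though D lies between A and the peak F on the axis — preferences dip and rise again. Not single-peaked.
Type 7: ranking walks positions 4-2-5-1-3; F is ranked above D even though D lies between F and the peak A on the axis — preferences dip and rise again. Not single-peaked.
Type 4 violates single-peakedness, so the profile is not single-peaked on this axis.

no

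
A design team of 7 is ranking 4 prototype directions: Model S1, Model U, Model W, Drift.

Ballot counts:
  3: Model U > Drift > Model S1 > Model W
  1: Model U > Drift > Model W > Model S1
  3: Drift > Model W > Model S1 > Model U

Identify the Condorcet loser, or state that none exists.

Pairwise majorities:
Model S1 vs Model U: Model U wins 4–3.
Model S1 vs Model W: Model W wins 4–3.
Model S1 vs Drift: Drift wins 7–0.
Model U–Model W: Model U 4–3.
Model U–Drift: Model U 4–3.
Model W vs Drift: Model W is ranked higher on 0 ballots, Drift on 7. Drift wins 7–0.
Only Model S1 has no wins; Model S1 is the Condorcet loser.

Model S1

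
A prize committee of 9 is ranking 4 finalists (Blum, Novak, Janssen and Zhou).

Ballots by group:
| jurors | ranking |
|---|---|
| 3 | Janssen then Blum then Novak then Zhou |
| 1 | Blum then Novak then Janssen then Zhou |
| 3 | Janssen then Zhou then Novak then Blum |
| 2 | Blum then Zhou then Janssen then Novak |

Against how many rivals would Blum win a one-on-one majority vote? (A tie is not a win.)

Blum against each rival (9 jurors):
Blum–Novak: Blum 6–3.
Blum–Janssen: Janssen 6–3.
Blum vs Zhou: 6 to 3, Blum.
Blum beats Novak, Zhou; loses to Janssen — 2 pairwise wins.

2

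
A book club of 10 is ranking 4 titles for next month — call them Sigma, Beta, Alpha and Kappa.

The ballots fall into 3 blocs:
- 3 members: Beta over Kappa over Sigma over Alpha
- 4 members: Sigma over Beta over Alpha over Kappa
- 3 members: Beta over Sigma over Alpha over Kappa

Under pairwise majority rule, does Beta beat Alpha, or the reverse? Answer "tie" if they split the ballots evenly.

Ballots ranking Beta above Alpha: 3 + 4 + 3 = 10.
Ballots ranking Alpha above Beta: 10 − 10 = 0.
Beta wins the head-to-head 10–0.

Beta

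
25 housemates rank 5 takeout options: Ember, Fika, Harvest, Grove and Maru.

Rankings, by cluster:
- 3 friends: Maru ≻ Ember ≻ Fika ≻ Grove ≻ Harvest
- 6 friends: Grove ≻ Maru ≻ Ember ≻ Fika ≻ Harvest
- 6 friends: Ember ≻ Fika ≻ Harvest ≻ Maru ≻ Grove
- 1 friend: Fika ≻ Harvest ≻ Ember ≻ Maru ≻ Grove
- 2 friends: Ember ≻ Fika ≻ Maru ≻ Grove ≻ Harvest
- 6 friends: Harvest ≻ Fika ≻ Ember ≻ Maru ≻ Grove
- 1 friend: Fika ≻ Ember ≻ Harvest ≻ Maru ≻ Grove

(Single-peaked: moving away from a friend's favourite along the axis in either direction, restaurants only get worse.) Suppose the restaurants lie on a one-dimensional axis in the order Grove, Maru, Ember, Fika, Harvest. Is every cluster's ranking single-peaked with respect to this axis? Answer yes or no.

yes

Axis positions: Grove=1, Maru=2, Ember=3, Fika=4, Harvest=5.
Cluster 1 (peak Maru at position 2): ranking walks positions 2-3-4-1-5, expanding outward from the peak — single-peaked.
Cluster 2 (peak Grove at position 1): ranking walks positions 1-2-3-4-5, expanding outward from the peak — single-peaked.
Cluster 3 (peak Ember at position 3): ranking walks positions 3-4-5-2-1, expanding outward from the peak — single-peaked.
Cluster 4 (peak Fika at position 4): ranking walks positions 4-5-3-2-1, expanding outward from the peak — single-peaked.
Cluster 5 (peak Ember at position 3): ranking walks positions 3-4-2-1-5, expanding outward from the peak — single-peaked.
Cluster 6 (peak Harvest at position 5): ranking walks positions 5-4-3-2-1, expanding outward from the peak — single-peaked.
Cluster 7 (peak Fika at position 4): ranking walks positions 4-3-5-2-1, expanding outward from the peak — single-peaked.
Every ranking is single-peaked on this axis.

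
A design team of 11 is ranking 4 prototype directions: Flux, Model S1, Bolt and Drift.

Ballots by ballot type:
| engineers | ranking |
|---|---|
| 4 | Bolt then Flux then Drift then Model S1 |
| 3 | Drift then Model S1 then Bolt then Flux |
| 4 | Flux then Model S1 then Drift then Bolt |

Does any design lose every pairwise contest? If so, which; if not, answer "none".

Head-to-head results (11 engineers):
Flux–Model S1: Flux 8–3.
Flux vs Bolt: Bolt wins 7–4.
Flux vs Drift: Flux, 8–3.
Model S1 vs Bolt: 7 to 4, Model S1.
Model S1 vs Drift: 4 for Model S1, 7 for Drift — Drift by 7–4.
Bolt–Drift: Drift 7–4.
Each design has at least one pairwise win (Flux beats Model S1; Model S1 beats Bolt; Bolt beats Flux; Drift beats Model S1) — no Condorcet loser.

none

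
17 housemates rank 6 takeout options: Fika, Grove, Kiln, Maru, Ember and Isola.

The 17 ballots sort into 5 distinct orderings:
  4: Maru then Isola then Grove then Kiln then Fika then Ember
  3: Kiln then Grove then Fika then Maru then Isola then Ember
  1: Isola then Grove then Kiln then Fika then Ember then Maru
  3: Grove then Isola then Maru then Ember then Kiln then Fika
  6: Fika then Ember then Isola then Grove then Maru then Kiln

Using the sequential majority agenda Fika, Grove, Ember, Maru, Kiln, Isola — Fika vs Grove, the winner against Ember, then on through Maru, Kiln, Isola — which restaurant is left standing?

Isola

Round 1: Fika vs Grove — 6–11, Grove advances.
Round 2: Grove vs Ember — 11–6, Grove advances.
Round 3: Grove vs Maru — 13–4, Grove advances.
Round 4: Grove vs Kiln — 14–3, Grove advances.
Round 5: Grove vs Isola — 6–11, Isola advances.
Isola survives the agenda.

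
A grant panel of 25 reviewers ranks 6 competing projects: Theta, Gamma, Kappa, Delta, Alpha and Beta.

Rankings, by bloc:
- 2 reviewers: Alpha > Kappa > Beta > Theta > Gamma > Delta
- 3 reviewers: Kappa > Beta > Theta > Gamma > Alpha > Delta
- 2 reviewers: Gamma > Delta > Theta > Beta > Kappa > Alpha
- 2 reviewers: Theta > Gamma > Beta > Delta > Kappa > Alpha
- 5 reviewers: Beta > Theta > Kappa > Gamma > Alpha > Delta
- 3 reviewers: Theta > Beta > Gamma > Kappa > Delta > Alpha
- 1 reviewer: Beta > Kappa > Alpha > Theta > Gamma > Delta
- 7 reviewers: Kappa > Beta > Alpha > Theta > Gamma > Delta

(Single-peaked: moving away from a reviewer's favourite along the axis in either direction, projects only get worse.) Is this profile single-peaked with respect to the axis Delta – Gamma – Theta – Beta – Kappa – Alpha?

yes

Axis positions: Delta=1, Gamma=2, Theta=3, Beta=4, Kappa=5, Alpha=6.
Bloc 1 (peak Alpha at position 6): ranking walks positions 6-5-4-3-2-1, expanding outward from the peak — single-peaked.
Bloc 2 (peak Kappa at position 5): ranking walks positions 5-4-3-2-6-1, expanding outward from the peak — single-peaked.
Bloc 3 (peak Gamma at position 2): ranking walks positions 2-1-3-4-5-6, expanding outward from the peak — single-peaked.
Bloc 4 (peak Theta at position 3): ranking walks positions 3-2-4-1-5-6, expanding outward from the peak — single-peaked.
Bloc 5 (peak Beta at position 4): ranking walks positions 4-3-5-2-6-1, expanding outward from the peak — single-peaked.
Bloc 6 (peak Theta at position 3): ranking walks positions 3-4-2-5-1-6, expanding outward from the peak — single-peaked.
Bloc 7 (peak Beta at position 4): ranking walks positions 4-5-6-3-2-1, expanding outward from the peak — single-peaked.
Bloc 8 (peak Kappa at position 5): ranking walks positions 5-4-6-3-2-1, expanding outward from the peak — single-peaked.
Every ranking is single-peaked on this axis.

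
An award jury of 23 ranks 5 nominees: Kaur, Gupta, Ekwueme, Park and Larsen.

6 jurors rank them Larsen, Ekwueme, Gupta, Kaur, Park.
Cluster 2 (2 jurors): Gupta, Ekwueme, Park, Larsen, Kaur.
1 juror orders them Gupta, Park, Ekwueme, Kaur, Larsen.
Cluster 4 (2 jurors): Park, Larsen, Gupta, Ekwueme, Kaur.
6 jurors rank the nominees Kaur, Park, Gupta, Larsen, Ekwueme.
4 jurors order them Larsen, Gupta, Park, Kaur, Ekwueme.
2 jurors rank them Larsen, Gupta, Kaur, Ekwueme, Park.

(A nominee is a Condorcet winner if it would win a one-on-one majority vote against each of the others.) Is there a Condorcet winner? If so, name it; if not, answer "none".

Pairwise majorities:
Kaur vs Gupta: Gupta, 17–6.
Kaur–Ekwueme: Kaur 12–11.
Kaur–Park: Kaur 14–9.
Kaur–Larsen: Larsen 16–7.
Gupta vs Ekwueme: Gupta, 17–6.
Gupta–Park: Gupta 15–8.
Gupta vs Larsen: Larsen wins 14–9.
Ekwueme vs Park: Park wins 13–10.
Ekwueme–Larsen: Larsen 20–3.
Park vs Larsen: Larsen wins 12–11.
Only Larsen has no losses; Larsen is the Condorcet winner.

Larsen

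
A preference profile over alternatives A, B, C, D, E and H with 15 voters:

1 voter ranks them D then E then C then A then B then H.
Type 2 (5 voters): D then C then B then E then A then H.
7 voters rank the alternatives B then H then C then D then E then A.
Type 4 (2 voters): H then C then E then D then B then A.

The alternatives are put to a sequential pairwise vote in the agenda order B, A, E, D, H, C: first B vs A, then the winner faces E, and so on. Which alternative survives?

H

Round 1: B vs A — 14–1, B advances.
Round 2: B vs E — 12–3, B advances.
Round 3: B vs D — 7–8, D advances.
Round 4: D vs H — 6–9, H advances.
Round 5: H vs C — 9–6, H advances.
The agenda winner is H.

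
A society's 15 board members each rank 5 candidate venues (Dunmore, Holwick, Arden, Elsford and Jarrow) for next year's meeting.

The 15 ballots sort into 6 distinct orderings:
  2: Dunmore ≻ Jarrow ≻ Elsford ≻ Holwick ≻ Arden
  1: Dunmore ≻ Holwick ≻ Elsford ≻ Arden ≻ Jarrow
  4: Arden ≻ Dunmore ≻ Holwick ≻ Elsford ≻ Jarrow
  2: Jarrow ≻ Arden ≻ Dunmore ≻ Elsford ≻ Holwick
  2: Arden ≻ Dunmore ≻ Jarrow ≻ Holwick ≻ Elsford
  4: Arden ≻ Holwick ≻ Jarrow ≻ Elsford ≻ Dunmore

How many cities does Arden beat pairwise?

4

Arden against each rival (15 organisers):
Arden vs Dunmore: 4+2+2+4 = 12 for Arden, 3 for Dunmore — Arden by 12–3.
Arden vs Holwick: Arden is ranked higher on 4+2+2+4 = 12 ballots, Holwick on 3. Arden wins 12–3.
Arden–Elsford: Arden 12–3.
Arden–Jarrow: Arden 11–4.
Arden beats Dunmore, Holwick, Elsford, Jarrow — 4 pairwise wins.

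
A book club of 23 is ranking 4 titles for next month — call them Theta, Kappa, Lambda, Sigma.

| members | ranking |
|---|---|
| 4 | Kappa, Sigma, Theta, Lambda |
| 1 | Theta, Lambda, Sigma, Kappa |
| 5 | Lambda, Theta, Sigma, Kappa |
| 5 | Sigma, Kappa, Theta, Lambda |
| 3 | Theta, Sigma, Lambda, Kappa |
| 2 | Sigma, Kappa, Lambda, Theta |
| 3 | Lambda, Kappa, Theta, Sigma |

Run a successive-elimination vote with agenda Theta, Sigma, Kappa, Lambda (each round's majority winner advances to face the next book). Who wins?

Round 1: Theta vs Sigma — 12–11, Theta advances.
Round 2: Theta vs Kappa — 9–14, Kappa advances.
Round 3: Kappa vs Lambda — 11–12, Lambda advances.
Lambda survives the agenda.

Lambda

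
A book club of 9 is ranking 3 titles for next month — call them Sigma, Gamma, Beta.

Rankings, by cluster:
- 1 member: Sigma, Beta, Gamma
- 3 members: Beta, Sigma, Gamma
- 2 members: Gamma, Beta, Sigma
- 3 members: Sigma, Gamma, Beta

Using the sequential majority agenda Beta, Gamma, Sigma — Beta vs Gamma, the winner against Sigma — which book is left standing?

Round 1: Beta vs Gamma — 4–5, Gamma advances.
Round 2: Gamma vs Sigma — 2–7, Sigma advances.
Sigma survives the agenda.

Sigma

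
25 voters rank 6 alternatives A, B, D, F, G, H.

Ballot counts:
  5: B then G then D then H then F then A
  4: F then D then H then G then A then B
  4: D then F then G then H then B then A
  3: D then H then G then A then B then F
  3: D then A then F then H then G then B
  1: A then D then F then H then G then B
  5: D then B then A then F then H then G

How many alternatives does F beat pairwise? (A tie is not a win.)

3

F against each rival (25 voters):
F vs A: F is ranked higher on 5+4+4 = 13 ballots, A on 12. F wins 13–12.
F vs B: 12 to 13, B.
F vs D: 4 for F, 21 for D — D by 21–4.
F vs G: F wins 17–8.
F vs H: F, 17–8.
F beats A, G, H; loses to B, D — 3 pairwise wins.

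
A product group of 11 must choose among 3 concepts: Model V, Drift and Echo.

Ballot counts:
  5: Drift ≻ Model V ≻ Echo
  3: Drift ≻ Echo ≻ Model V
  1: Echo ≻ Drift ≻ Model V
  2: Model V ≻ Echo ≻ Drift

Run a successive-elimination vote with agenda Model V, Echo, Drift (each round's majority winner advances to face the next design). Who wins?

Round 1: Model V vs Echo — 7–4, Model V advances.
Round 2: Model V vs Drift — 2–9, Drift advances.
Drift survives the agenda.

Drift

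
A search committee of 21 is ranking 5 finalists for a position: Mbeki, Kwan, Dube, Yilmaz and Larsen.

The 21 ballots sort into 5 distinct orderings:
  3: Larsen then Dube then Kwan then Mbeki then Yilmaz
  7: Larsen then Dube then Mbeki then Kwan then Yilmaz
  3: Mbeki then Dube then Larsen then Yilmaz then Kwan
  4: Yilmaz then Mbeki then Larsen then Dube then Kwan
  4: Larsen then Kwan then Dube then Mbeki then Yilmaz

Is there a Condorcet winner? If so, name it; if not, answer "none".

Check each pair by majority over 21 ballots:
Mbeki–Kwan: Mbeki 14–7.
Mbeki vs Dube: Dube, 14–7.
Mbeki vs Yilmaz: Mbeki wins 17–4.
Mbeki–Larsen: Larsen 14–7.
Kwan vs Dube: Dube wins 17–4.
Kwan–Yilmaz: Kwan 14–7.
Kwan vs Larsen: Larsen, 21–0.
Dube vs Yilmaz: Dube wins 17–4.
Dube–Larsen: Larsen 18–3.
Yilmaz vs Larsen: Larsen, 17–4.
Larsen wins every pairwise contest, so Larsen is the Condorcet winner.

Larsen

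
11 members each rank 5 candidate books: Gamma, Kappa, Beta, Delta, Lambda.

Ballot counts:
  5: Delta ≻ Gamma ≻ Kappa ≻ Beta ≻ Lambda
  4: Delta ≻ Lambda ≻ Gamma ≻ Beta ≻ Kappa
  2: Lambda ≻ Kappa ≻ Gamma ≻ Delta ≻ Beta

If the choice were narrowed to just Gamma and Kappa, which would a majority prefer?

Gamma

Ballots ranking Gamma above Kappa: 5 + 4 = 9.
Ballots ranking Kappa above Gamma: 11 − 9 = 2.
Gamma wins the head-to-head 9–2.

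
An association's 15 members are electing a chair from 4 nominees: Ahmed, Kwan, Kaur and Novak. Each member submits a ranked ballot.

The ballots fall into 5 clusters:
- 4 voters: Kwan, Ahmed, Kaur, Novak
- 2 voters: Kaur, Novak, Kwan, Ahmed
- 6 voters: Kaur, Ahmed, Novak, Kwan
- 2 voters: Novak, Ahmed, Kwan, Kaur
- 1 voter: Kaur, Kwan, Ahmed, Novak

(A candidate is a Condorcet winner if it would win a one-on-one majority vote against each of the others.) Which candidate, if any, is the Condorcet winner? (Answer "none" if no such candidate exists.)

Check each pair by majority over 15 ballots:
Ahmed vs Kwan: Ahmed wins 8–7.
Ahmed vs Kaur: Kaur, 9–6.
Ahmed vs Novak: Ahmed, 11–4.
Kwan vs Kaur: Kaur wins 9–6.
Kwan vs Novak: Novak wins 10–5.
Kaur vs Novak: Kaur, 13–2.
Kaur wins every pairwise contest, so Kaur is the Condorcet winner.

Kaur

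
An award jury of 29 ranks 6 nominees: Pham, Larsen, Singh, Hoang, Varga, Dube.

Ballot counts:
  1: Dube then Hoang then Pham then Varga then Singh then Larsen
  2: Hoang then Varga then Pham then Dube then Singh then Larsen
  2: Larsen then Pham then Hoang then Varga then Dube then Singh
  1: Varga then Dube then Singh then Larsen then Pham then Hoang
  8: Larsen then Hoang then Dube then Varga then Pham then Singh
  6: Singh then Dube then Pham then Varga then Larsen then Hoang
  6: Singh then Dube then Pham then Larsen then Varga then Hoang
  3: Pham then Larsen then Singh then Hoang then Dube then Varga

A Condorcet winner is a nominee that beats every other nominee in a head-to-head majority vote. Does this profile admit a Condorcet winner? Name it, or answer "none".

none

Head-to-head results (29 jurors):
Pham vs Larsen: Pham is ranked higher on 1+2+6+6+3 = 18 ballots, Larsen on 11. Pham wins 18–11.
Pham vs Singh: 1+2+2+8+3 = 16 for Pham, 13 for Singh — Pham by 16–13.
Pham vs Hoang: 18 to 11, Pham.
Pham vs Varga: Pham is ranked higher on 1+2+6+6+3 = 18 ballots, Varga on 11. Pham wins 18–11.
Pham vs Dube: Pham is ranked higher on 2+2+3 = 7 ballots, Dube on 22. Dube wins 22–7.
Larsen vs Singh: 13 to 16, Singh.
Larsen vs Hoang: Larsen preferred on 2+1+8+6+6+3 = 26 ballots; Larsen wins 26–3.
Larsen vs Varga: 19 to 10, Larsen.
Larsen vs Dube: 2+8+3 = 13 for Larsen, 16 for Dube — Dube by 16–13.
Singh vs Hoang: Singh is ranked higher on 1+6+6+3 = 16 ballots, Hoang on 13. Singh wins 16–13.
Singh vs Varga: 6+6+3 = 15 for Singh, 14 for Varga — Singh by 15–14.
Singh vs Dube: 15 to 14, Singh.
Hoang vs Varga: 1+2+2+8+3 = 16 for Hoang, 13 for Varga — Hoang by 16–13.
Hoang vs Dube: Hoang is ranked higher on 2+2+8+3 = 15 ballots, Dube on 14. Hoang wins 15–14.
Varga vs Dube: 2+2+1 = 5 for Varga, 24 for Dube — Dube by 24–5.
Each nominee drops at least one matchup (Pham loses to Dube; Larsen loses to Pham; Singh loses to Pham; Hoang loses to Pham; Varga loses to Pham; Dube loses to Singh); the cycle Pham > Singh > Dube > Pham rules out a Condorcet winner.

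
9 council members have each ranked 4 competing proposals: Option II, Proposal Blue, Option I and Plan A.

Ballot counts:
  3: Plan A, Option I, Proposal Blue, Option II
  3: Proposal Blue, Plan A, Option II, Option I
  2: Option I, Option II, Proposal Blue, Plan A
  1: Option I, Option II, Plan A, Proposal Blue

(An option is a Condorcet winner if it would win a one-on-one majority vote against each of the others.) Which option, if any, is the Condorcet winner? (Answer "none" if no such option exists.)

none

Pairwise majorities:
Option II–Proposal Blue: Proposal Blue 6–3.
Option II vs Option I: Option I wins 6–3.
Option II vs Plan A: Plan A wins 6–3.
Proposal Blue vs Option I: Option I, 6–3.
Proposal Blue–Plan A: Proposal Blue 5–4.
Option I vs Plan A: Plan A, 6–3.
Each option drops at least one matchup (Option II loses to Proposal Blue; Proposal Blue loses to Option I; Option I loses to Plan A; Plan A loses to Proposal Blue); the cycle Proposal Blue beats Plan A beats Option I beats Proposal Blue rules out a Condorcet winner.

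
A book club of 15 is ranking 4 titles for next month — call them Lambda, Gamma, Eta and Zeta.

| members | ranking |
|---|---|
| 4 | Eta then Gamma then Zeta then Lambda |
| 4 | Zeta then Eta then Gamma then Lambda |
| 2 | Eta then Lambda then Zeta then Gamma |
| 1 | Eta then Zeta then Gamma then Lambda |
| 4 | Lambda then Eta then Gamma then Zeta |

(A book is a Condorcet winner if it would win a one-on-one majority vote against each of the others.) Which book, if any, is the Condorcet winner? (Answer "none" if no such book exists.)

Eta

Head-to-head results (15 members):
Lambda vs Gamma: Lambda preferred on 2+4 = 6 ballots; Gamma wins 9–6.
Lambda vs Eta: 4 for Lambda, 11 for Eta — Eta by 11–4.
Lambda vs Zeta: Lambda preferred on 2+4 = 6 ballots; Zeta wins 9–6.
Gamma vs Eta: 0 to 15, Eta.
Gamma vs Zeta: Gamma preferred on 4+4 = 8 ballots; Gamma wins 8–7.
Eta vs Zeta: Eta preferred on 4+2+1+4 = 11 ballots; Eta wins 11–4.
Eta wins every pairwise contest, so Eta is the Condorcet winner.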